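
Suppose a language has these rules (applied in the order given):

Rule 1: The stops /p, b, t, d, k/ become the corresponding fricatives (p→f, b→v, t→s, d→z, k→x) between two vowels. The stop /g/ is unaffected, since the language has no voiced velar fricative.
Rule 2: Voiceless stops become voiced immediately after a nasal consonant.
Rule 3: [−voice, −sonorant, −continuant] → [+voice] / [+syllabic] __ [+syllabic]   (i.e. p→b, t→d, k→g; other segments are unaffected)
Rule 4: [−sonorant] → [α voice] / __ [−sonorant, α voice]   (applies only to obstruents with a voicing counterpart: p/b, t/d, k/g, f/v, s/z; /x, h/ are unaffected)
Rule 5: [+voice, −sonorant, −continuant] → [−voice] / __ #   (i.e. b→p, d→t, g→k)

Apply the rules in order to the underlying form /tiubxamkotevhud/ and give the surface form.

tiupxamgosefhut

Rule 1 (intervocalic spirantization): /t/ is a stop between vowels /o/ and /e/, so it spirantizes to the fricative [s]. /tiubxamkotevhud/ → tiubxamkosevhud.
Rule 2 (post-nasal voicing): /k/ is a voiceless stop immediately after the nasal /m/, so it voices to [g]. /tiubxamkosevhud/ → tiubxamgosevhud.
Rule 3 (intervocalic voicing): no segment meets the environment; /tiubxamgosevhud/ is unchanged.
Rule 4 (regressive voicing assimilation): /b/ precedes the voiceless obstruent /x/, so it devoices to [p] by assimilation. /v/ precedes the voiceless obstruent /h/, so it devoices to [f] by assimilation. /tiubxamgosevhud/ → tiupxamgosefhud.
Rule 5 (final devoicing): /d/ is a voiced stop in word-final position, so it devoices to [t]. /tiupxamgosefhud/ → tiupxamgosefhut.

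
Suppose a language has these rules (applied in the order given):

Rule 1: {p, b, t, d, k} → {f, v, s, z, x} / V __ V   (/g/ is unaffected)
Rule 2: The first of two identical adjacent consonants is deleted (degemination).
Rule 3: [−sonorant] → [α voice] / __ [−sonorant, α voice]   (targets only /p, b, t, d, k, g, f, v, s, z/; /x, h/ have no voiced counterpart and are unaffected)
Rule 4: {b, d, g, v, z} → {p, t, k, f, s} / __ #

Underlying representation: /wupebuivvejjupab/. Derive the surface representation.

wufevuivejufap

Rule 1 (intervocalic spirantization): /p/ is a stop between vowels /u/ and /e/, so it spirantizes to the fricative [f]. /b/ is a stop between vowels /e/ and /u/, so it spirantizes to the fricative [v]. /p/ is a stop between vowels /u/ and /a/, so it spirantizes to the fricative [f]. /wupebuivvejjupab/ → wufevuivvejjufab.
Rule 2 (degemination): /vv/ is a geminate; the first /v/ deletes. /jj/ is a geminate; the first /j/ deletes. /wufevuivvejjufab/ → wufevuivejufab.
Rule 3 (regressive voicing assimilation): no segment meets the environment; /wufevuivejufab/ is unchanged.
Rule 4 (final devoicing): /b/ is a voiced obstruent in word-final position, so it devoices to [p]. /wufevuivejufab/ → wufevuivejufap.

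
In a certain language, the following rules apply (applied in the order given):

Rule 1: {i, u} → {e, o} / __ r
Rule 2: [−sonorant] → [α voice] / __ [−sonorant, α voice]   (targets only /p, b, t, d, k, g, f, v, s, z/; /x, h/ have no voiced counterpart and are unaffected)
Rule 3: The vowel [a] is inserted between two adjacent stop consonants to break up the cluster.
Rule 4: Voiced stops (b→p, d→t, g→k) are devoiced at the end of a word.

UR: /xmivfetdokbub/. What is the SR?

Rule 1 (pre-rhotic lowering): no segment meets the environment; /xmivfetdokbub/ is unchanged.
Rule 2 (regressive voicing assimilation): /v/ precedes the voiceless obstruent /f/, so it devoices to [f] by assimilation. /t/ precedes the voiced obstruent /d/, so it voices to [d] by assimilation. /k/ precedes the voiced obstruent /b/, so it voices to [g] by assimilation. /xmivfetdokbub/ → xmiffeddogbub.
Rule 3 (stop-cluster a-epenthesis): /d/ and /d/ form a stop–stop cluster, so [a] is inserted between them. /g/ and /b/ form a stop–stop cluster, so [a] is inserted between them. /xmiffeddogbub/ → xmiffedadogabub.
Rule 4 (final devoicing): /b/ is a voiced stop in word-final position, so it devoices to [p]. /xmiffedadogabub/ → xmiffedadogabup.

xmiffedadogabup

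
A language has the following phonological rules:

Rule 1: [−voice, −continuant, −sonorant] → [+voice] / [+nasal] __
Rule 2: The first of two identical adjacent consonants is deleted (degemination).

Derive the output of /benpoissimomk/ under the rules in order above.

Rule 1 (post-nasal voicing): /p/ is a voiceless stop immediately after the nasal /n/, so it voices to [b]. /k/ is a voiceless stop immediately after the nasal /m/, so it voices to [g]. /benpoissimomk/ → benboissimomg.
Rule 2 (degemination): /ss/ is a geminate; the first /s/ deletes. /benboissimomg/ → benboisimomg.

benboisimomg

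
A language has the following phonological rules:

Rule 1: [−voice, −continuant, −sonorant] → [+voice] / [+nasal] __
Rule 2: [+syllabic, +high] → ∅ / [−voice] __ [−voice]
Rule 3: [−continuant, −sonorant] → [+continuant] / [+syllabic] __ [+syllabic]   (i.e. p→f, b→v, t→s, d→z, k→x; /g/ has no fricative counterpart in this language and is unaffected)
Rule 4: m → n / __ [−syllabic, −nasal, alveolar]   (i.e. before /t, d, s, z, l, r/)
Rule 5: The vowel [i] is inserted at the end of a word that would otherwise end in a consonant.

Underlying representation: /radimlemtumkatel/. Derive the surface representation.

Rule 1 (post-nasal voicing): /t/ is a voiceless stop immediately after the nasal /m/, so it voices to [d]. /k/ is a voiceless stop immediately after the nasal /m/, so it voices to [g]. /radimlemtumkatel/ → radimlemdumgatel.
Rule 2 (high vowel syncope): no segment meets the environment; /radimlemdumgatel/ is unchanged.
Rule 3 (intervocalic spirantization): /d/ is a stop between vowels /a/ and /i/, so it spirantizes to the fricative [z]. /t/ is a stop between vowels /a/ and /e/, so it spirantizes to the fricative [s]. /radimlemdumgatel/ → razimlemdumgasel.
Rule 4 (nasal place assimilation): /m/ precedes the alveolar consonant /l/, so it assimilates in place to [n]. /m/ precedes the alveolar consonant /d/, so it assimilates in place to [n]. /razimlemdumgasel/ → razinlendumgasel.
Rule 5 (final i-epenthesis): the form ends in the consonant /l/, so [i] is inserted word-finally. /razinlendumgasel/ → razinlendumgaseli.

razinlendumgaseli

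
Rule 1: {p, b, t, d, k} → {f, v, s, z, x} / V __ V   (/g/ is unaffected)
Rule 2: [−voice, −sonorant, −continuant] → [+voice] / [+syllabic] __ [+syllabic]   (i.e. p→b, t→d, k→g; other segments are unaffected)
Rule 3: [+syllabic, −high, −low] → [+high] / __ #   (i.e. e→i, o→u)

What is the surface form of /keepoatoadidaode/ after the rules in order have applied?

keefoasoazizaozi

Rule 1 (intervocalic spirantization): /p/ is a stop between vowels /e/ and /o/, so it spirantizes to the fricative [f]. /t/ is a stop between vowels /a/ and /o/, so it spirantizes to the fricative [s]. /d/ is a stop between vowels /a/ and /i/, so it spirantizes to the fricative [z]. /d/ is a stop between vowels /i/ and /a/, so it spirantizes to the fricative [z]. /d/ is a stop between vowels /o/ and /e/, so it spirantizes to the fricative [z]. /keepoatoadidaode/ → keefoasoazizaoze.
Rule 2 (intervocalic voicing): no segment meets the environment; /keefoasoazizaoze/ is unchanged.
Rule 3 (final vowel raising): /e/ is a mid vowel in word-final position, so it raises to [i]. /keefoasoazizaoze/ → keefoasoazizaozi.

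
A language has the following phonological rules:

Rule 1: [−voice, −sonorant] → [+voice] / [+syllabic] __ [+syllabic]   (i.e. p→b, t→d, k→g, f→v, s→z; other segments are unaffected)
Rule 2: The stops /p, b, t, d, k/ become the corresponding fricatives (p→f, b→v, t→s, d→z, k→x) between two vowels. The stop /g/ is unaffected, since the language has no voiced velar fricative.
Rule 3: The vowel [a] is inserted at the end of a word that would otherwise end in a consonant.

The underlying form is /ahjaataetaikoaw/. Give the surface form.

Rule 1 (intervocalic voicing): /t/ is a voiceless obstruent between vowels /a/ and /a/, so it voices to [d]. /t/ is a voiceless obstruent between vowels /e/ and /a/, so it voices to [d]. /k/ is a voiceless obstruent between vowels /i/ and /o/, so it voices to [g]. /ahjaataetaikoaw/ → ahjaadaedaigoaw.
Rule 2 (intervocalic spirantization): /d/ is a stop between vowels /a/ and /a/, so it spirantizes to the fricative [z]. /d/ is a stop between vowels /e/ and /a/, so it spirantizes to the fricative [z]. /ahjaadaedaigoaw/ → ahjaazaezaigoaw.
Rule 3 (final a-epenthesis): the form ends in the consonant /w/, so [a] is inserted word-finally. /ahjaazaezaigoaw/ → ahjaazaezaigoawa.

ahjaazaezaigoawa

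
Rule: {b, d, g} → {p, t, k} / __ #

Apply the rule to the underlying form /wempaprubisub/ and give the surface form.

/b/ is a voiced stop in word-final position, so it devoices to [p].
The other instance of /b/ does not occur in the required environment and remains unchanged.
Surface form: [wempaprubisup].

wempaprubisup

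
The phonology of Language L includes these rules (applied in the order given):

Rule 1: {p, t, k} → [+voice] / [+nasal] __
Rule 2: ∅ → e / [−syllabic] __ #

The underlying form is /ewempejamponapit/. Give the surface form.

Rule 1 (post-nasal voicing): /p/ is a voiceless stop immediately after the nasal /m/, so it voices to [b]. /p/ is a voiceless stop immediately after the nasal /m/, so it voices to [b]. /ewempejamponapit/ → ewembejambonapit.
Rule 2 (final e-epenthesis): the form ends in the consonant /t/, so [e] is inserted word-finally. /ewembejambonapit/ → ewembejambonapite.

ewembejambonapite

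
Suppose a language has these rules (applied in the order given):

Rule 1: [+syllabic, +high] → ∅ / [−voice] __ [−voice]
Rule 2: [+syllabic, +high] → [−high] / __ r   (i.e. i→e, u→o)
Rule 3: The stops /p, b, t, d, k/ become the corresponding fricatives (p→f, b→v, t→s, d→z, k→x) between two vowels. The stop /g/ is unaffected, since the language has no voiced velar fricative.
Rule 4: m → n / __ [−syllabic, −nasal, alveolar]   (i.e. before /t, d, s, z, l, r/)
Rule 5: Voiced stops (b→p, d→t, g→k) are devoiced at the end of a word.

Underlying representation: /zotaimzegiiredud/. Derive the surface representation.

Rule 1 (high vowel syncope): no segment meets the environment; /zotaimzegiiredud/ is unchanged.
Rule 2 (pre-rhotic lowering): /i/ is a high vowel immediately before /r/, so it lowers to [e]. /zotaimzegiiredud/ → zotaimzegieredud.
Rule 3 (intervocalic spirantization): /t/ is a stop between vowels /o/ and /a/, so it spirantizes to the fricative [s]. /d/ is a stop between vowels /e/ and /u/, so it spirantizes to the fricative [z]. /zotaimzegieredud/ → zosaimzegierezud.
Rule 4 (nasal place assimilation): /m/ precedes the alveolar consonant /z/, so it assimilates in place to [n]. /zosaimzegierezud/ → zosainzegierezud.
Rule 5 (final devoicing): /d/ is a voiced stop in word-final position, so it devoices to [t]. /zosainzegierezud/ → zosainzegierezut.

zosainzegierezut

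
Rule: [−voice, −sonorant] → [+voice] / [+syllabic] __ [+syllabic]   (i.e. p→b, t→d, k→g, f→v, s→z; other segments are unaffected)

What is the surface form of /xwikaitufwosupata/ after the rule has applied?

Scanning /xwikaitufwosupata/: /k/ is a voiceless obstruent between vowels /i/ and /a/, so it voices to [g]; /t/ is a voiceless obstruent between vowels /i/ and /u/, so it voices to [d]; /f/ at position 9 is not in the conditioning environment; /s/ is a voiceless obstruent between vowels /o/ and /u/, so it voices to [z]; /p/ is a voiceless obstruent between vowels /u/ and /a/, so it voices to [b]; /t/ is a voiceless obstruent between vowels /a/ and /a/, so it voices to [d].
Result: [xwigaidufwozubada].

xwigaidufwozubada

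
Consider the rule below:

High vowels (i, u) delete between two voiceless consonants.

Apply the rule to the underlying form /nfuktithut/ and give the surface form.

nfkttht

/u/ is a high vowel flanked by voiceless consonants /f/ and /k/, so it deletes.
/i/ is a high vowel flanked by voiceless consonants /t/ and /t/, so it deletes.
/u/ is a high vowel flanked by voiceless consonants /h/ and /t/, so it deletes.
Surface form: [nfkttht].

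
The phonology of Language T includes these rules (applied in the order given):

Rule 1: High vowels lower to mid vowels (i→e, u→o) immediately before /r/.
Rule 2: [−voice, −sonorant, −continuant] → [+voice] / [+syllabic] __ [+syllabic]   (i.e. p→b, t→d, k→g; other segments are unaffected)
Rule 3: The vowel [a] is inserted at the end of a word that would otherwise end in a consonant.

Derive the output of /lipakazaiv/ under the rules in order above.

Rule 1 (pre-rhotic lowering): no segment meets the environment; /lipakazaiv/ is unchanged.
Rule 2 (intervocalic voicing): /p/ is a voiceless stop between vowels /i/ and /a/, so it voices to [b]. /k/ is a voiceless stop between vowels /a/ and /a/, so it voices to [g]. /lipakazaiv/ → libagazaiv.
Rule 3 (final a-epenthesis): the form ends in the consonant /v/, so [a] is inserted word-finally. /libagazaiv/ → libagazaiva.

libagazaiva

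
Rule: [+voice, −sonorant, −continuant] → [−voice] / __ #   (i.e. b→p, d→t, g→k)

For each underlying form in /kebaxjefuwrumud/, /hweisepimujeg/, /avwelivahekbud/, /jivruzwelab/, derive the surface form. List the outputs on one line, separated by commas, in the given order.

/kebaxjefuwrumud/: /d/ is a voiced stop in word-final position, so it devoices to [t]. → [kebaxjefuwrumut].
/hweisepimujeg/: /g/ is a voiced stop in word-final position, so it devoices to [k]. → [hweisepimujek].
/avwelivahekbud/: /d/ is a voiced stop in word-final position, so it devoices to [t]. → [avwelivahekbut].
/jivruzwelab/: /b/ is a voiced stop in word-final position, so it devoices to [p]. → [jivruzwelap].

kebaxjefuwrumut, hweisepimujek, avwelivahekbut, jivruzwelap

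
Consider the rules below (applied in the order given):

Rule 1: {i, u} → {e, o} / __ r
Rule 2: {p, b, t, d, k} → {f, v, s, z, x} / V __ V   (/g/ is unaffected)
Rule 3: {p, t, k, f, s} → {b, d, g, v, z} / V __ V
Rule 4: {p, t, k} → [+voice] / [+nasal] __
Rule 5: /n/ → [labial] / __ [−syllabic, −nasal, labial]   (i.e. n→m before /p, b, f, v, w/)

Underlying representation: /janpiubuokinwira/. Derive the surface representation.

Rule 1 (pre-rhotic lowering): /i/ is a high vowel immediately before /r/, so it lowers to [e]. /janpiubuokinwira/ → janpiubuokinwera.
Rule 2 (intervocalic spirantization): /b/ is a stop between vowels /u/ and /u/, so it spirantizes to the fricative [v]. /k/ is a stop between vowels /o/ and /i/, so it spirantizes to the fricative [x]. /janpiubuokinwera/ → janpiuvuoxinwera.
Rule 3 (intervocalic voicing): no segment meets the environment; /janpiuvuoxinwera/ is unchanged.
Rule 4 (post-nasal voicing): /p/ is a voiceless stop immediately after the nasal /n/, so it voices to [b]. /janpiuvuoxinwera/ → janbiuvuoxinwera.
Rule 5 (nasal place assimilation): /n/ precedes the labial consonant /b/, so it assimilates in place to [m]. /n/ precedes the labial consonant /w/, so it assimilates in place to [m]. /janbiuvuoxinwera/ → jambiuvuoximwera.

jambiuvuoximwera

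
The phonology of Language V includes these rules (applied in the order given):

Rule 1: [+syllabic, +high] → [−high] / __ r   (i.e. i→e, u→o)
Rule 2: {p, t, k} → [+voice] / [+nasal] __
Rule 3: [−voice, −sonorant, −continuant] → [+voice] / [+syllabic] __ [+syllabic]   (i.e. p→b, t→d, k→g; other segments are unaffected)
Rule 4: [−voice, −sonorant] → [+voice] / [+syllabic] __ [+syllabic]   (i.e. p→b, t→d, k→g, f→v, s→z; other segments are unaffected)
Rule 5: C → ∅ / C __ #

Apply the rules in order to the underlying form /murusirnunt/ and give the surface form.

Rule 1 (pre-rhotic lowering): /u/ is a high vowel immediately before /r/, so it lowers to [o]. /i/ is a high vowel immediately before /r/, so it lowers to [e]. /murusirnunt/ → morusernunt.
Rule 2 (post-nasal voicing): /t/ is a voiceless stop immediately after the nasal /n/, so it voices to [d]. /morusernunt/ → morusernund.
Rule 3 (intervocalic voicing): no segment meets the environment; /morusernund/ is unchanged.
Rule 4 (intervocalic voicing): /s/ is a voiceless obstruent between vowels /u/ and /e/, so it voices to [z]. /morusernund/ → moruzernund.
Rule 5 (final cluster simplification): /d/ is the second consonant of a word-final cluster /nd/, so it deletes. /moruzernund/ → moruzernun.

moruzernun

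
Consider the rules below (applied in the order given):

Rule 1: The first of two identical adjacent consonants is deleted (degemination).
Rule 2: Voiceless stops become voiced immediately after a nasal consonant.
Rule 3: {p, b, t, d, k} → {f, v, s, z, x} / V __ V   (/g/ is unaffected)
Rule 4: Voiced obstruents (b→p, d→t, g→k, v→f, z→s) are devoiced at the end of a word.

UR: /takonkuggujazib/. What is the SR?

Rule 1 (degemination): /gg/ is a geminate; the first /g/ deletes. /takonkuggujazib/ → takonkugujazib.
Rule 2 (post-nasal voicing): /k/ is a voiceless stop immediately after the nasal /n/, so it voices to [g]. /takonkugujazib/ → takongugujazib.
Rule 3 (intervocalic spirantization): /k/ is a stop between vowels /a/ and /o/, so it spirantizes to the fricative [x]. /takongugujazib/ → taxongugujazib.
Rule 4 (final devoicing): /b/ is a voiced obstruent in word-final position, so it devoices to [p]. /taxongugujazib/ → taxongugujazip.

taxongugujazip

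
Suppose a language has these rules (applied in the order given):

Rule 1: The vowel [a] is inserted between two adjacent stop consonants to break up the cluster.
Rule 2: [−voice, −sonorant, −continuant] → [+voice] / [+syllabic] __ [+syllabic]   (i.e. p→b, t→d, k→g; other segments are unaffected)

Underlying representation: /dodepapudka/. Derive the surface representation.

dodebabudaga

Rule 1 (stop-cluster a-epenthesis): /d/ and /k/ form a stop–stop cluster, so [a] is inserted between them. /dodepapudka/ → dodepapudaka.
Rule 2 (intervocalic voicing): /p/ is a voiceless stop between vowels /e/ and /a/, so it voices to [b]. /p/ is a voiceless stop between vowels /a/ and /u/, so it voices to [b]. /k/ is a voiceless stop between vowels /a/ and /a/, so it voices to [g]. /dodepapudaka/ → dodebabudaga.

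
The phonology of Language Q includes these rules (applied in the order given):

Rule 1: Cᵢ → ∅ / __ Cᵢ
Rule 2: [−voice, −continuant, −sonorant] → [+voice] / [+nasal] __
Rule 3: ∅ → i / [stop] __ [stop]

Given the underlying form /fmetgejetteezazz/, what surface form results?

fmetigejeteezaz

Rule 1 (degemination): /tt/ is a geminate; the first /t/ deletes. /zz/ is a geminate; the first /z/ deletes. /fmetgejetteezazz/ → fmetgejeteezaz.
Rule 2 (post-nasal voicing): no segment meets the environment; /fmetgejeteezaz/ is unchanged.
Rule 3 (stop-cluster i-epenthesis): /t/ and /g/ form a stop–stop cluster, so [i] is inserted between them. /fmetgejeteezaz/ → fmetigejeteezaz.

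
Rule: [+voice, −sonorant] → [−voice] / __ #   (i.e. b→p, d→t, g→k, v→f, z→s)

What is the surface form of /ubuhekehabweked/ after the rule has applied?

/d/ is a voiced obstruent in word-final position, so it devoices to [t].
Surface form: [ubuhekehabweket].

ubuhekehabweket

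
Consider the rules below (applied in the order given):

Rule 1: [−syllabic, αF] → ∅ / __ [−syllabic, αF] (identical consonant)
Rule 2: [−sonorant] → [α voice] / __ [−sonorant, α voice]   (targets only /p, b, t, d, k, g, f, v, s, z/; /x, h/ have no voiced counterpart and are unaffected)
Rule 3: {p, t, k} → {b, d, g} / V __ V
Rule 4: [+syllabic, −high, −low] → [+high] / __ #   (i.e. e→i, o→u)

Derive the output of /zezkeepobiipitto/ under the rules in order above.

Rule 1 (degemination): /tt/ is a geminate; the first /t/ deletes. /zezkeepobiipitto/ → zezkeepobiipito.
Rule 2 (regressive voicing assimilation): /z/ precedes the voiceless obstruent /k/, so it devoices to [s] by assimilation. /zezkeepobiipito/ → zeskeepobiipito.
Rule 3 (intervocalic voicing): /p/ is a voiceless stop between vowels /e/ and /o/, so it voices to [b]. /p/ is a voiceless stop between vowels /i/ and /i/, so it voices to [b]. /t/ is a voiceless stop between vowels /i/ and /o/, so it voices to [d]. /zeskeepobiipito/ → zeskeebobiibido.
Rule 4 (final vowel raising): /o/ is a mid vowel in word-final position, so it raises to [u]. /zeskeebobiibido/ → zeskeebobiibidu.

zeskeebobiibidu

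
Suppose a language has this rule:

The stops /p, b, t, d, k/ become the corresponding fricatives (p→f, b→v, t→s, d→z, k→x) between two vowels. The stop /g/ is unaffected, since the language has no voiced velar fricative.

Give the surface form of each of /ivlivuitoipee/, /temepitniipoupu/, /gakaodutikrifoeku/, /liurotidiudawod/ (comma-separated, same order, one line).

ivlivuisoifee, temefitniifoufu, gaxaozusikrifoexu, liurosiziuzawod

/ivlivuitoipee/: /t/ is a stop between vowels /i/ and /o/, so it spirantizes to the fricative [s]. /p/ is a stop between vowels /i/ and /e/, so it spirantizes to the fricative [f]. → [ivlivuisoifee].
/temepitniipoupu/: /p/ is a stop between vowels /e/ and /i/, so it spirantizes to the fricative [f]. /p/ is a stop between vowels /i/ and /o/, so it spirantizes to the fricative [f]. /p/ is a stop between vowels /u/ and /u/, so it spirantizes to the fricative [f]. → [temefitniifoufu].
/gakaodutikrifoeku/: /k/ is a stop between vowels /a/ and /a/, so it spirantizes to the fricative [x]. /d/ is a stop between vowels /o/ and /u/, so it spirantizes to the fricative [z]. /t/ is a stop between vowels /u/ and /i/, so it spirantizes to the fricative [s]. /k/ is a stop between vowels /e/ and /u/, so it spirantizes to the fricative [x]. → [gaxaozusikrifoexu].
/liurotidiudawod/: /t/ is a stop between vowels /o/ and /i/, so it spirantizes to the fricative [s]. /d/ is a stop between vowels /i/ and /i/, so it spirantizes to the fricative [z]. /d/ is a stop between vowels /u/ and /a/, so it spirantizes to the fricative [z]. → [liurosiziuzawod].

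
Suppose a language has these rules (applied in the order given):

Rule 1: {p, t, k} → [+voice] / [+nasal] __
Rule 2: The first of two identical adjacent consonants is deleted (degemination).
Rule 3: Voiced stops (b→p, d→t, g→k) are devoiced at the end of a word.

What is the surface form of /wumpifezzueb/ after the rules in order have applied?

Rule 1 (post-nasal voicing): /p/ is a voiceless stop immediately after the nasal /m/, so it voices to [b]. /wumpifezzueb/ → wumbifezzueb.
Rule 2 (degemination): /zz/ is a geminate; the first /z/ deletes. /wumbifezzueb/ → wumbifezueb.
Rule 3 (final devoicing): /b/ is a voiced stop in word-final position, so it devoices to [p]. /wumbifezueb/ → wumbifezuep.

wumbifezuep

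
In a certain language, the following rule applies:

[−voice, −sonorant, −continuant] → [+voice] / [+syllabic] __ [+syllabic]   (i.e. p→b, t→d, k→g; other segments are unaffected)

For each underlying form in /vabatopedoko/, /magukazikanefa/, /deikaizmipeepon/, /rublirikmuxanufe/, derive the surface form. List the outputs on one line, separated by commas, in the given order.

/vabatopedoko/: /t/ is a voiceless stop between vowels /a/ and /o/, so it voices to [d]. /p/ is a voiceless stop between vowels /o/ and /e/, so it voices to [b]. /k/ is a voiceless stop between vowels /o/ and /o/, so it voices to [g]. → [vabadobedogo].
/magukazikanefa/: /k/ is a voiceless stop between vowels /u/ and /a/, so it voices to [g]. /k/ is a voiceless stop between vowels /i/ and /a/, so it voices to [g]. → [magugaziganefa].
/deikaizmipeepon/: /k/ is a voiceless stop between vowels /i/ and /a/, so it voices to [g]. /p/ is a voiceless stop between vowels /i/ and /e/, so it voices to [b]. /p/ is a voiceless stop between vowels /e/ and /o/, so it voices to [b]. → [deigaizmibeebon].
/rublirikmuxanufe/: the rule's environment is not met; surfaces unchanged as [rublirikmuxanufe].

vabadobedogo, magugaziganefa, deigaizmibeebon, rublirikmuxanufe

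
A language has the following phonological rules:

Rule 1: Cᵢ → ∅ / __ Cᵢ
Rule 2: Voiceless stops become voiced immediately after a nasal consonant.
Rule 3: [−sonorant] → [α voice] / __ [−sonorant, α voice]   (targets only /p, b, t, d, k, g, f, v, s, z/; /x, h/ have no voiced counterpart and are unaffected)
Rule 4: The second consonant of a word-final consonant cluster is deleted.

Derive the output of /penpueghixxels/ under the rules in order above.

Rule 1 (degemination): /xx/ is a geminate; the first /x/ deletes. /penpueghixxels/ → penpueghixels.
Rule 2 (post-nasal voicing): /p/ is a voiceless stop immediately after the nasal /n/, so it voices to [b]. /penpueghixels/ → penbueghixels.
Rule 3 (regressive voicing assimilation): /g/ precedes the voiceless obstruent /h/, so it devoices to [k] by assimilation. /penbueghixels/ → penbuekhixels.
Rule 4 (final cluster simplification): /s/ is the second consonant of a word-final cluster /ls/, so it deletes. /penbuekhixels/ → penbuekhixel.

penbuekhixel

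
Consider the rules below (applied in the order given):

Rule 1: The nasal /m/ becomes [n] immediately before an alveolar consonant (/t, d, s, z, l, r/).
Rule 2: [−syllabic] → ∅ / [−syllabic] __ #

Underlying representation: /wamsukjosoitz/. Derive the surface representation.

wansukjosoit

Rule 1 (nasal place assimilation): /m/ precedes the alveolar consonant /s/, so it assimilates in place to [n]. /wamsukjosoitz/ → wansukjosoitz.
Rule 2 (final cluster simplification): /z/ is the second consonant of a word-final cluster /tz/, so it deletes. /wansukjosoitz/ → wansukjosoit.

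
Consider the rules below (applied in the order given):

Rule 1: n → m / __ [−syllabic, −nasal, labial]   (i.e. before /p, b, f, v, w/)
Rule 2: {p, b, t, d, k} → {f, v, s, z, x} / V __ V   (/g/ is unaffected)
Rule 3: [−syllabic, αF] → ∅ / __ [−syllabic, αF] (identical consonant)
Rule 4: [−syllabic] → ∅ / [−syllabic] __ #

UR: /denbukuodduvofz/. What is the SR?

Rule 1 (nasal place assimilation): /n/ precedes the labial consonant /b/, so it assimilates in place to [m]. /denbukuodduvofz/ → dembukuodduvofz.
Rule 2 (intervocalic spirantization): /k/ is a stop between vowels /u/ and /u/, so it spirantizes to the fricative [x]. /dembukuodduvofz/ → dembuxuodduvofz.
Rule 3 (degemination): /dd/ is a geminate; the first /d/ deletes. /dembuxuodduvofz/ → dembuxuoduvofz.
Rule 4 (final cluster simplification): /z/ is the second consonant of a word-final cluster /fz/, so it deletes. /dembuxuoduvofz/ → dembuxuoduvof.

dembuxuoduvof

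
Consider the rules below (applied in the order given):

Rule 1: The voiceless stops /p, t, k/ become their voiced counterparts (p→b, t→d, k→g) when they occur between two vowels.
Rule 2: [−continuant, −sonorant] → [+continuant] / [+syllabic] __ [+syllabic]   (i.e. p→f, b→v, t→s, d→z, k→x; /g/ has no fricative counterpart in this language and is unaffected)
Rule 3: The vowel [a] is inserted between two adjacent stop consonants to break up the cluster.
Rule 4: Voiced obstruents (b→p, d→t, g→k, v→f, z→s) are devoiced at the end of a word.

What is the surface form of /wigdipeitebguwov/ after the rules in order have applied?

wigadiveizebaguwof

Rule 1 (intervocalic voicing): /p/ is a voiceless stop between vowels /i/ and /e/, so it voices to [b]. /t/ is a voiceless stop between vowels /i/ and /e/, so it voices to [d]. /wigdipeitebguwov/ → wigdibeidebguwov.
Rule 2 (intervocalic spirantization): /b/ is a stop between vowels /i/ and /e/, so it spirantizes to the fricative [v]. /d/ is a stop between vowels /i/ and /e/, so it spirantizes to the fricative [z]. /wigdibeidebguwov/ → wigdiveizebguwov.
Rule 3 (stop-cluster a-epenthesis): /g/ and /d/ form a stop–stop cluster, so [a] is inserted between them. /b/ and /g/ form a stop–stop cluster, so [a] is inserted between them. /wigdiveizebguwov/ → wigadiveizebaguwov.
Rule 4 (final devoicing): /v/ is a voiced obstruent in word-final position, so it devoices to [f]. /wigadiveizebaguwov/ → wigadiveizebaguwof.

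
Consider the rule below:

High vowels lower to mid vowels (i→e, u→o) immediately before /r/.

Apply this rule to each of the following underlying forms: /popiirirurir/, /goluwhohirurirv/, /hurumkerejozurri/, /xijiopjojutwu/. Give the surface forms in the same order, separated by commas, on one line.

popiererorer, goluwhoherorerv, horumkerejozorri, xijiopjojutwu

/popiirirurir/: /i/ is a high vowel immediately before /r/, so it lowers to [e]. /i/ is a high vowel immediately before /r/, so it lowers to [e]. /u/ is a high vowel immediately before /r/, so it lowers to [o]. /i/ is a high vowel immediately before /r/, so it lowers to [e]. → [popiererorer].
/goluwhohirurirv/: /i/ is a high vowel immediately before /r/, so it lowers to [e]. /u/ is a high vowel immediately before /r/, so it lowers to [o]. /i/ is a high vowel immediately before /r/, so it lowers to [e]. → [goluwhoherorerv].
/hurumkerejozurri/: /u/ is a high vowel immediately before /r/, so it lowers to [o]. /u/ is a high vowel immediately before /r/, so it lowers to [o]. → [horumkerejozorri].
/xijiopjojutwu/: the rule's environment is not met; surfaces unchanged as [xijiopjojutwu].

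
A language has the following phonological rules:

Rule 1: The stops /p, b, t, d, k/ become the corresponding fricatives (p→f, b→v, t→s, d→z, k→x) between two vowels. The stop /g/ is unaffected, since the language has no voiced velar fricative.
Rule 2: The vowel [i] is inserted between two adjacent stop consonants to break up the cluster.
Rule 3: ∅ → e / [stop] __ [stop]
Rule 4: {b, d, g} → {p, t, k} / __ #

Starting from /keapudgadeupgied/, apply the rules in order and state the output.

Rule 1 (intervocalic spirantization): /p/ is a stop between vowels /a/ and /u/, so it spirantizes to the fricative [f]. /d/ is a stop between vowels /a/ and /e/, so it spirantizes to the fricative [z]. /keapudgadeupgied/ → keafudgazeupgied.
Rule 2 (stop-cluster i-epenthesis): /d/ and /g/ form a stop–stop cluster, so [i] is inserted between them. /p/ and /g/ form a stop–stop cluster, so [i] is inserted between them. /keafudgazeupgied/ → keafudigazeupigied.
Rule 3 (stop-cluster e-epenthesis): no segment meets the environment; /keafudigazeupigied/ is unchanged.
Rule 4 (final devoicing): /d/ is a voiced stop in word-final position, so it devoices to [t]. /keafudigazeupigied/ → keafudigazeupigiet.

keafudigazeupigiet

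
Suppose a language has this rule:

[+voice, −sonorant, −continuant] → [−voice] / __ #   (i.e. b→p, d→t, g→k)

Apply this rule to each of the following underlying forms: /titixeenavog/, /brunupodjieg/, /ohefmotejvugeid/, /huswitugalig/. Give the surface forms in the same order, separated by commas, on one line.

titixeenavok, brunupodjiek, ohefmotejvugeit, huswitugalik

/titixeenavog/: /g/ is a voiced stop in word-final position, so it devoices to [k]. → [titixeenavok].
/brunupodjieg/: /g/ is a voiced stop in word-final position, so it devoices to [k]. → [brunupodjiek].
/ohefmotejvugeid/: /d/ is a voiced stop in word-final position, so it devoices to [t]. → [ohefmotejvugeit].
/huswitugalig/: /g/ is a voiced stop in word-final position, so it devoices to [k]. → [huswitugalik].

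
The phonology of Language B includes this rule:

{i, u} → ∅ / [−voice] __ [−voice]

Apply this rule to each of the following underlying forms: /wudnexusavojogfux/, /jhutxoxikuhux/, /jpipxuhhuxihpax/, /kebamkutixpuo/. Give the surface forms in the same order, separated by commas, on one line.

/wudnexusavojogfux/: /u/ is a high vowel flanked by voiceless consonants /x/ and /s/, so it deletes. /u/ is a high vowel flanked by voiceless consonants /f/ and /x/, so it deletes. → [wudnexsavojogfx].
/jhutxoxikuhux/: /u/ is a high vowel flanked by voiceless consonants /h/ and /t/, so it deletes. /i/ is a high vowel flanked by voiceless consonants /x/ and /k/, so it deletes. /u/ is a high vowel flanked by voiceless consonants /k/ and /h/, so it deletes. /u/ is a high vowel flanked by voiceless consonants /h/ and /x/, so it deletes. → [jhtxoxkhx].
/jpipxuhhuxihpax/: /i/ is a high vowel flanked by voiceless consonants /p/ and /p/, so it deletes. /u/ is a high vowel flanked by voiceless consonants /x/ and /h/, so it deletes. /u/ is a high vowel flanked by voiceless consonants /h/ and /x/, so it deletes. /i/ is a high vowel flanked by voiceless consonants /x/ and /h/, so it deletes. → [jppxhhxhpax].
/kebamkutixpuo/: /u/ is a high vowel flanked by voiceless consonants /k/ and /t/, so it deletes. /i/ is a high vowel flanked by voiceless consonants /t/ and /x/, so it deletes. → [kebamktxpuo].

wudnexsavojogfx, jhtxoxkhx, jppxhhxhpax, kebamktxpuo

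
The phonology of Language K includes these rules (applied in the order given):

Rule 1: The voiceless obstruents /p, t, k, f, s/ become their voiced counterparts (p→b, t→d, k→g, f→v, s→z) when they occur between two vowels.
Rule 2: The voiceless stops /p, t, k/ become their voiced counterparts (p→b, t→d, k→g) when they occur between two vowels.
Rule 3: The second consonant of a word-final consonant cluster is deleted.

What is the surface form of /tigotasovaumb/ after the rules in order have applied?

tigodazovaum

Rule 1 (intervocalic voicing): /t/ is a voiceless obstruent between vowels /o/ and /a/, so it voices to [d]. /s/ is a voiceless obstruent between vowels /a/ and /o/, so it voices to [z]. /tigotasovaumb/ → tigodazovaumb.
Rule 2 (intervocalic voicing): no segment meets the environment; /tigodazovaumb/ is unchanged.
Rule 3 (final cluster simplification): /b/ is the second consonant of a word-final cluster /mb/, so it deletes. /tigodazovaumb/ → tigodazovaum.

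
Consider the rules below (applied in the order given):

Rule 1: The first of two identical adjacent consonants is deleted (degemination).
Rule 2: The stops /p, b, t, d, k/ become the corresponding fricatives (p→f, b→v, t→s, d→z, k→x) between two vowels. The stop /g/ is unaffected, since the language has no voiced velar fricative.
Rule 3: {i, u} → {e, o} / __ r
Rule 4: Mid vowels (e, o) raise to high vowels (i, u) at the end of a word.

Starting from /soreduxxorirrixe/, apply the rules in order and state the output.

sorezuxorerixi

Rule 1 (degemination): /xx/ is a geminate; the first /x/ deletes. /rr/ is a geminate; the first /r/ deletes. /soreduxxorirrixe/ → soreduxoririxe.
Rule 2 (intervocalic spirantization): /d/ is a stop between vowels /e/ and /u/, so it spirantizes to the fricative [z]. /soreduxoririxe/ → sorezuxoririxe.
Rule 3 (pre-rhotic lowering): /i/ is a high vowel immediately before /r/, so it lowers to [e]. /sorezuxoririxe/ → sorezuxorerixe.
Rule 4 (final vowel raising): /e/ is a mid vowel in word-final position, so it raises to [i]. /sorezuxorerixe/ → sorezuxorerixi.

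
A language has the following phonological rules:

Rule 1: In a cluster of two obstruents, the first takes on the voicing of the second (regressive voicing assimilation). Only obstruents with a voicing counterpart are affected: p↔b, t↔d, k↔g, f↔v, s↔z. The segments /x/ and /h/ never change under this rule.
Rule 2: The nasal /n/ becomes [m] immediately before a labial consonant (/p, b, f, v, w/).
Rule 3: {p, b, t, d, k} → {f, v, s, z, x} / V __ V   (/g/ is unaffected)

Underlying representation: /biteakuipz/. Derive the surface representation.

biseaxuibz

Rule 1 (regressive voicing assimilation): /p/ precedes the voiced obstruent /z/, so it voices to [b] by assimilation. /biteakuipz/ → biteakuibz.
Rule 2 (nasal place assimilation): no segment meets the environment; /biteakuibz/ is unchanged.
Rule 3 (intervocalic spirantization): /t/ is a stop between vowels /i/ and /e/, so it spirantizes to the fricative [s]. /k/ is a stop between vowels /a/ and /u/, so it spirantizes to the fricative [x]. /biteakuibz/ → biseaxuibz.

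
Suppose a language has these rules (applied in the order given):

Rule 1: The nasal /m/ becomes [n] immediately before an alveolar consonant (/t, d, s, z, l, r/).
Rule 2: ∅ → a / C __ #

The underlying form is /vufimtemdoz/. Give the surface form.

Rule 1 (nasal place assimilation): /m/ precedes the alveolar consonant /t/, so it assimilates in place to [n]. /m/ precedes the alveolar consonant /d/, so it assimilates in place to [n]. /vufimtemdoz/ → vufintendoz.
Rule 2 (final a-epenthesis): the form ends in the consonant /z/, so [a] is inserted word-finally. /vufintendoz/ → vufintendoza.

vufintendoza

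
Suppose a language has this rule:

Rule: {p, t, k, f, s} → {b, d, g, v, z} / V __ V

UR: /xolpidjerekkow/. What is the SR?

xolpidjerekkow

No segment of /xolpidjerekkow/ meets the structural description of the rule, so the form surfaces unchanged.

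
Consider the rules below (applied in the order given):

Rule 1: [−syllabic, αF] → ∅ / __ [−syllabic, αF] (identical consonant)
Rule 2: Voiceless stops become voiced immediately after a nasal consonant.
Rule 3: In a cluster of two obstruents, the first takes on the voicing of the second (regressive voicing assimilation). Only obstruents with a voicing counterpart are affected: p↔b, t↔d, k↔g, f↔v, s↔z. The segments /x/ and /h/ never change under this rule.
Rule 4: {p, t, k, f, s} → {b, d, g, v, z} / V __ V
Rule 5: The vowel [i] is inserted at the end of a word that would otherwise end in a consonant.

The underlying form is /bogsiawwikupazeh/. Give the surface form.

boksiawigubazehi

Rule 1 (degemination): /ww/ is a geminate; the first /w/ deletes. /bogsiawwikupazeh/ → bogsiawikupazeh.
Rule 2 (post-nasal voicing): no segment meets the environment; /bogsiawikupazeh/ is unchanged.
Rule 3 (regressive voicing assimilation): /g/ precedes the voiceless obstruent /s/, so it devoices to [k] by assimilation. /bogsiawikupazeh/ → boksiawikupazeh.
Rule 4 (intervocalic voicing): /k/ is a voiceless obstruent between vowels /i/ and /u/, so it voices to [g]. /p/ is a voiceless obstruent between vowels /u/ and /a/, so it voices to [b]. /boksiawikupazeh/ → boksiawigubazeh.
Rule 5 (final i-epenthesis): the form ends in the consonant /h/, so [i] is inserted word-finally. /boksiawigubazeh/ → boksiawigubazehi.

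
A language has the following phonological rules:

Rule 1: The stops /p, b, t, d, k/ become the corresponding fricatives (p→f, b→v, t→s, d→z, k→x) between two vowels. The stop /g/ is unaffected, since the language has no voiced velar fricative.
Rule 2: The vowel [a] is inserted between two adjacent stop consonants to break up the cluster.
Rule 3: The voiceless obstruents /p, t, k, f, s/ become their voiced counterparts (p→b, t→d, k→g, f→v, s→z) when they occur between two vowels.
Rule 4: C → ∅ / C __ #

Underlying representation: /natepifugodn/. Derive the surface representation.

Rule 1 (intervocalic spirantization): /t/ is a stop between vowels /a/ and /e/, so it spirantizes to the fricative [s]. /p/ is a stop between vowels /e/ and /i/, so it spirantizes to the fricative [f]. /natepifugodn/ → nasefifugodn.
Rule 2 (stop-cluster a-epenthesis): no segment meets the environment; /nasefifugodn/ is unchanged.
Rule 3 (intervocalic voicing): /s/ is a voiceless obstruent between vowels /a/ and /e/, so it voices to [z]. /f/ is a voiceless obstruent between vowels /e/ and /i/, so it voices to [v]. /f/ is a voiceless obstruent between vowels /i/ and /u/, so it voices to [v]. /nasefifugodn/ → nazevivugodn.
Rule 4 (final cluster simplification): /n/ is the second consonant of a word-final cluster /dn/, so it deletes. /nazevivugodn/ → nazevivugod.

nazevivugod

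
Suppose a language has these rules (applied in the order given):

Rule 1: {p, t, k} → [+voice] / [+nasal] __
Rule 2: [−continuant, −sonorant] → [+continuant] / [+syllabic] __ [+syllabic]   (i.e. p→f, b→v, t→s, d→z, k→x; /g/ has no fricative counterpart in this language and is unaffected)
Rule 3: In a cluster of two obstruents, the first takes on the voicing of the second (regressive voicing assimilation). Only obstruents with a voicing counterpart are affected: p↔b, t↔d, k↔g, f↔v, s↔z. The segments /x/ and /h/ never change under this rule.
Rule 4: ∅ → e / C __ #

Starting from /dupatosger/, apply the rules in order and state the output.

Rule 1 (post-nasal voicing): no segment meets the environment; /dupatosger/ is unchanged.
Rule 2 (intervocalic spirantization): /p/ is a stop between vowels /u/ and /a/, so it spirantizes to the fricative [f]. /t/ is a stop between vowels /a/ and /o/, so it spirantizes to the fricative [s]. /dupatosger/ → dufasosger.
Rule 3 (regressive voicing assimilation): /s/ precedes the voiced obstruent /g/, so it voices to [z] by assimilation. /dufasosger/ → dufasozger.
Rule 4 (final e-epenthesis): the form ends in the consonant /r/, so [e] is inserted word-finally. /dufasozger/ → dufasozgere.

dufasozgere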